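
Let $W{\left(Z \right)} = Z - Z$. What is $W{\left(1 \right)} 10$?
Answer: $0$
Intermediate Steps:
$W{\left(Z \right)} = 0$
$W{\left(1 \right)} 10 = 0 \cdot 10 = 0$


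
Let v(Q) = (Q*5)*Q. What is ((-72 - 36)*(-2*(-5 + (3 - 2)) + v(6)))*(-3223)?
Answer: 65439792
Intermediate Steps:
v(Q) = 5*Q² (v(Q) = (5*Q)*Q = 5*Q²)
((-72 - 36)*(-2*(-5 + (3 - 2)) + v(6)))*(-3223) = ((-72 - 36)*(-2*(-5 + (3 - 2)) + 5*6²))*(-3223) = -108*(-2*(-5 + 1) + 5*36)*(-3223) = -108*(-2*(-4) + 180)*(-3223) = -108*(8 + 180)*(-3223) = -108*188*(-3223) = -20304*(-3223) = 65439792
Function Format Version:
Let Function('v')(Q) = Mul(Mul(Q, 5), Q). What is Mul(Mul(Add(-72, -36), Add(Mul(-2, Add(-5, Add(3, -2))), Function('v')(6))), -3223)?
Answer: 65439792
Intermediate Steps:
Function('v')(Q) = Mul(5, Pow(Q, 2)) (Function('v')(Q) = Mul(Mul(5, Q), Q) = Mul(5, Pow(Q, 2)))
Mul(Mul(Add(-72, -36), Add(Mul(-2, Add(-5, Add(3, -2))), Function('v')(6))), -3223) = Mul(Mul(Add(-72, -36), Add(Mul(-2, Add(-5, Add(3, -2))), Mul(5, Pow(6, 2)))), -3223) = Mul(Mul(-108, Add(Mul(-2, Add(-5, 1)), Mul(5, 36))), -3223) = Mul(Mul(-108, Add(Mul(-2, -4), 180)), -3223) = Mul(Mul(-108, Add(8, 180)), -3223) = Mul(Mul(-108, 188), -3223) = Mul(-20304, -3223) = 65439792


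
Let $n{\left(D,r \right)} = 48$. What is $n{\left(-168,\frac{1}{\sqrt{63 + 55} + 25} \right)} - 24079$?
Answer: $-24031$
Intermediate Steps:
$n{\left(-168,\frac{1}{\sqrt{63 + 55} + 25} \right)} - 24079 = 48 - 24079 = -24031$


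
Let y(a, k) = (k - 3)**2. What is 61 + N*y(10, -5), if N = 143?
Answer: 9213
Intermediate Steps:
y(a, k) = (-3 + k)**2
61 + N*y(10, -5) = 61 + 143*(-3 - 5)**2 = 61 + 143*(-8)**2 = 61 + 143*64 = 61 + 9152 = 9213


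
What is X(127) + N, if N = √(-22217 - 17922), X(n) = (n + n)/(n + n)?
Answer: 1 + I*√40139 ≈ 1.0 + 200.35*I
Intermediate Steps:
X(n) = 1 (X(n) = (2*n)/((2*n)) = (2*n)*(1/(2*n)) = 1)
N = I*√40139 (N = √(-40139) = I*√40139 ≈ 200.35*I)
X(127) + N = 1 + I*√40139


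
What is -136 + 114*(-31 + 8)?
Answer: -2758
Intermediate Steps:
-136 + 114*(-31 + 8) = -136 + 114*(-23) = -136 - 2622 = -2758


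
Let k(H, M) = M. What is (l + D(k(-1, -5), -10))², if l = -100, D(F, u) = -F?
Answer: 9025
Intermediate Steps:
(l + D(k(-1, -5), -10))² = (-100 - 1*(-5))² = (-100 + 5)² = (-95)² = 9025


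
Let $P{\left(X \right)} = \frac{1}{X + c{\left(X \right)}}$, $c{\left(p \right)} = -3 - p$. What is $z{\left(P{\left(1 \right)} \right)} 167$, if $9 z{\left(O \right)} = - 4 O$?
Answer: $\frac{668}{27} \approx 24.741$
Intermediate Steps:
$P{\left(X \right)} = - \frac{1}{3}$ ($P{\left(X \right)} = \frac{1}{X - \left(3 + X\right)} = \frac{1}{-3} = - \frac{1}{3}$)
$z{\left(O \right)} = - \frac{4 O}{9}$ ($z{\left(O \right)} = \frac{\left(-4\right) O}{9} = - \frac{4 O}{9}$)
$z{\left(P{\left(1 \right)} \right)} 167 = \left(- \frac{4}{9}\right) \left(- \frac{1}{3}\right) 167 = \frac{4}{27} \cdot 167 = \frac{668}{27}$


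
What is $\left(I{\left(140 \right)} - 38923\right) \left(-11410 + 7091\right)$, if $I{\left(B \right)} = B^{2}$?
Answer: $83456037$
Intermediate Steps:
$\left(I{\left(140 \right)} - 38923\right) \left(-11410 + 7091\right) = \left(140^{2} - 38923\right) \left(-11410 + 7091\right) = \left(19600 - 38923\right) \left(-4319\right) = \left(-19323\right) \left(-4319\right) = 83456037$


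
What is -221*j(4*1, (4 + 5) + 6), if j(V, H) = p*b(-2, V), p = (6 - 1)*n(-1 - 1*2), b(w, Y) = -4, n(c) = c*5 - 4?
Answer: -83980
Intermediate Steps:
n(c) = -4 + 5*c (n(c) = 5*c - 4 = -4 + 5*c)
p = -95 (p = (6 - 1)*(-4 + 5*(-1 - 1*2)) = 5*(-4 + 5*(-1 - 2)) = 5*(-4 + 5*(-3)) = 5*(-4 - 15) = 5*(-19) = -95)
j(V, H) = 380 (j(V, H) = -95*(-4) = 380)
-221*j(4*1, (4 + 5) + 6) = -221*380 = -83980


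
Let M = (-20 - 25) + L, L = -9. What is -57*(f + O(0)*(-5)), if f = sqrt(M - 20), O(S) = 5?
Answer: 1425 - 57*I*sqrt(74) ≈ 1425.0 - 490.33*I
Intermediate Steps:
M = -54 (M = (-20 - 25) - 9 = -45 - 9 = -54)
f = I*sqrt(74) (f = sqrt(-54 - 20) = sqrt(-74) = I*sqrt(74) ≈ 8.6023*I)
-57*(f + O(0)*(-5)) = -57*(I*sqrt(74) + 5*(-5)) = -57*(I*sqrt(74) - 25) = -57*(-25 + I*sqrt(74)) = 1425 - 57*I*sqrt(74)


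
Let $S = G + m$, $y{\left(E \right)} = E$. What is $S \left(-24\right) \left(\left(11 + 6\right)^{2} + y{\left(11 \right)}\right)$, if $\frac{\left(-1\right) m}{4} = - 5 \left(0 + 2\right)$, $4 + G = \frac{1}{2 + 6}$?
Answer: $-260100$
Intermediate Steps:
$G = - \frac{31}{8}$ ($G = -4 + \frac{1}{2 + 6} = -4 + \frac{1}{8} = - \frac{31}{8} \approx -3.875$)
$m = 40$ ($m = - 4 \left(- 5 \left(0 + 2\right)\right) = - 4 \left(\left(-5\right) 2\right) = \left(-4\right) \left(-10\right) = 40$)
$S = \frac{289}{8}$ ($S = - \frac{31}{8} + 40 = \frac{289}{8} \approx 36.125$)
$S \left(-24\right) \left(\left(11 + 6\right)^{2} + y{\left(11 \right)}\right) = \frac{289}{8} \left(-24\right) \left(\left(11 + 6\right)^{2} + 11\right) = - 867 \left(17^{2} + 11\right) = - 867 \left(289 + 11\right) = \left(-867\right) 300 = -260100$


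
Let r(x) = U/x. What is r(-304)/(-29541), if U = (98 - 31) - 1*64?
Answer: 1/2993488 ≈ 3.3406e-7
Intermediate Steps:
U = 3 (U = 67 - 64 = 3)
r(x) = 3/x
r(-304)/(-29541) = (3/(-304))/(-29541) = (3*(-1/304))*(-1/29541) = -3/304*(-1/29541) = 1/2993488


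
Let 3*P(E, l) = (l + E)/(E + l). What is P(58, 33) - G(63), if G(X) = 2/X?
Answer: 19/63 ≈ 0.30159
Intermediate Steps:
P(E, l) = 1/3 (P(E, l) = ((l + E)/(E + l))/3 = ((E + l)/(E + l))/3 = (1/3)*1 = 1/3)
P(58, 33) - G(63) = 1/3 - 2/63 = 19/63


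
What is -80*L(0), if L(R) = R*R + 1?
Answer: -80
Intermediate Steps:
L(R) = 1 + R² (L(R) = R² + 1 = 1 + R²)
-80*L(0) = -80*(1 + 0²) = -80*(1 + 0) = -80*1 = -80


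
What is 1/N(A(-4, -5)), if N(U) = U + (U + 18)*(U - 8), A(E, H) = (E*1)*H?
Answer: 1/476 ≈ 0.0021008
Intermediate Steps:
A(E, H) = E*H
N(U) = U + (-8 + U)*(18 + U) (N(U) = U + (18 + U)*(-8 + U) = U + (-8 + U)*(18 + U))
1/N(A(-4, -5)) = 1/(-144 + (-4*(-5))² + 11*(-4*(-5))) = 1/(-144 + 20² + 11*20) = 1/(-144 + 400 + 220) = 1/476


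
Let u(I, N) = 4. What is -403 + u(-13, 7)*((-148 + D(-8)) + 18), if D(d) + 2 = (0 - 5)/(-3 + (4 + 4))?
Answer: -935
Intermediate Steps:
D(d) = -3 (D(d) = -2 + (0 - 5)/(-3 + (4 + 4)) = -2 - 5/(-3 + 8) = -2 - 5/5 = -2 - 5*⅕ = -2 - 1 = -3)
-403 + u(-13, 7)*((-148 + D(-8)) + 18) = -403 + 4*((-148 - 3) + 18) = -403 + 4*(-151 + 18) = -403 + 4*(-133) = -403 - 532 = -935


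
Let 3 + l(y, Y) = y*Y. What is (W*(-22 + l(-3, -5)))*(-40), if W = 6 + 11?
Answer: 6800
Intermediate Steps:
W = 17
l(y, Y) = -3 + Y*y (l(y, Y) = -3 + y*Y = -3 + Y*y)
(W*(-22 + l(-3, -5)))*(-40) = (17*(-22 + (-3 - 5*(-3))))*(-40) = (17*(-22 + (-3 + 15)))*(-40) = (17*(-22 + 12))*(-40) = (17*(-10))*(-40) = -170*(-40) = 6800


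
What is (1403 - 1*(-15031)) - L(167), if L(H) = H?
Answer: 16267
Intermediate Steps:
(1403 - 1*(-15031)) - L(167) = (1403 - 1*(-15031)) - 1*167 = (1403 + 15031) - 167 = 16434 - 167 = 16267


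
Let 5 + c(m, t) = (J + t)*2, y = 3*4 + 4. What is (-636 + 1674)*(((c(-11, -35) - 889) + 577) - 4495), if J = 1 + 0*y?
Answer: -5065440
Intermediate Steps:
y = 16 (y = 12 + 4 = 16)
J = 1 (J = 1 + 0*16 = 1 + 0 = 1)
c(m, t) = -3 + 2*t (c(m, t) = -5 + (1 + t)*2 = -5 + (2 + 2*t) = -3 + 2*t)
(-636 + 1674)*(((c(-11, -35) - 889) + 577) - 4495) = (-636 + 1674)*((((-3 + 2*(-35)) - 889) + 577) - 4495) = 1038*((((-3 - 70) - 889) + 577) - 4495) = 1038*(((-73 - 889) + 577) - 4495) = 1038*((-962 + 577) - 4495) = 1038*(-385 - 4495) = 1038*(-4880) = -5065440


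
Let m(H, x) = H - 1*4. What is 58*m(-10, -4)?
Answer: -812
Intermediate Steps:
m(H, x) = -4 + H (m(H, x) = H - 4 = -4 + H)
58*m(-10, -4) = 58*(-4 - 10) = 58*(-14) = -812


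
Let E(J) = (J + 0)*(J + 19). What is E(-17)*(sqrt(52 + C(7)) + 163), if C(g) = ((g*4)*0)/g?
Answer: -5542 - 68*sqrt(13) ≈ -5787.2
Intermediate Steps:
C(g) = 0 (C(g) = ((4*g)*0)/g = 0/g = 0)
E(J) = J*(19 + J)
E(-17)*(sqrt(52 + C(7)) + 163) = (-17*(19 - 17))*(sqrt(52 + 0) + 163) = (-17*2)*(sqrt(52) + 163) = -34*(2*sqrt(13) + 163) = -34*(163 + 2*sqrt(13)) = -5542 - 68*sqrt(13)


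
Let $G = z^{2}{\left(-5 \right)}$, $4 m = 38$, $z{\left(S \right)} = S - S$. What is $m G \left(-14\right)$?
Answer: $0$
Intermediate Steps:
$z{\left(S \right)} = 0$
$m = \frac{19}{2}$ ($m = \frac{1}{4} \cdot 38 = \frac{19}{2} \approx 9.5$)
$G = 0$ ($G = 0^{2} = 0$)
$m G \left(-14\right) = \frac{19}{2} \cdot 0 \left(-14\right) = 0 \left(-14\right) = 0$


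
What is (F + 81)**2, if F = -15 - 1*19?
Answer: 2209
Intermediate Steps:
F = -34 (F = -15 - 19 = -34)
(F + 81)**2 = (-34 + 81)**2 = 47**2 = 2209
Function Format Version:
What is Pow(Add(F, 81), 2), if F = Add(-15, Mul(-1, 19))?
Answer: 2209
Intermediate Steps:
F = -34 (F = Add(-15, -19) = -34)
Pow(Add(F, 81), 2) = Pow(Add(-34, 81), 2) = Pow(47, 2) = 2209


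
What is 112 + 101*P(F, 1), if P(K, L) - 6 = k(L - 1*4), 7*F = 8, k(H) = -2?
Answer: 516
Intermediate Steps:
F = 8/7 (F = (⅐)*8 = 8/7 ≈ 1.1429)
P(K, L) = 4 (P(K, L) = 6 - 2 = 4)
112 + 101*P(F, 1) = 112 + 101*4 = 112 + 404 = 516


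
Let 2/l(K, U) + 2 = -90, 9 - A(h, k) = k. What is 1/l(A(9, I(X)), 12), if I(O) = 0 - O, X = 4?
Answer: -46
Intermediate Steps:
I(O) = -O
A(h, k) = 9 - k
l(K, U) = -1/46 (l(K, U) = 2/(-2 - 90) = 2/(-92) = 2*(-1/92) = -1/46)
1/l(A(9, I(X)), 12) = 1/(-1/46) = -46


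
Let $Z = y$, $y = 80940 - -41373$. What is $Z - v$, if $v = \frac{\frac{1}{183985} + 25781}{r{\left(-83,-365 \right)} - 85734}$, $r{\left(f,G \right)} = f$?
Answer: $\frac{1931209683960471}{15789040745} \approx 1.2231 \cdot 10^{5}$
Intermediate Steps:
$y = 122313$ ($y = 80940 + 41373 = 122313$)
$v = - \frac{4743317286}{15789040745}$ ($v = \frac{\frac{1}{183985} + 25781}{-83 - 85734} = \frac{\frac{1}{183985} + 25781}{-85817} = \frac{4743317286}{183985} \left(- \frac{1}{85817}\right) = - \frac{4743317286}{15789040745} \approx -0.30042$)
$Z = 122313$
$Z - v = 122313 - - \frac{4743317286}{15789040745} = 122313 + \frac{4743317286}{15789040745} = \frac{1931209683960471}{15789040745}$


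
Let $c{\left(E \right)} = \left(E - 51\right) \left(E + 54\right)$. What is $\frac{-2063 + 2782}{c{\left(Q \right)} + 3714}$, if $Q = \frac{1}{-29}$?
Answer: $\frac{604679}{807274} \approx 0.74904$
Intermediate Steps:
$Q = - \frac{1}{29} \approx -0.034483$
$c{\left(E \right)} = \left(-51 + E\right) \left(54 + E\right)$
$\frac{-2063 + 2782}{c{\left(Q \right)} + 3714} = \frac{-2063 + 2782}{\left(-2754 + \left(- \frac{1}{29}\right)^{2} + 3 \left(- \frac{1}{29}\right)\right) + 3714} = \frac{719}{\left(-2754 + \frac{1}{841} - \frac{3}{29}\right) + 3714} = \frac{719}{- \frac{2316200}{841} + 3714} = \frac{719}{\frac{807274}{841}} = 719 \cdot \frac{841}{807274} = \frac{604679}{807274}$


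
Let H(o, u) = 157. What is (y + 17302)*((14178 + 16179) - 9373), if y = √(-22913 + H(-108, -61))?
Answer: 363065168 + 41968*I*√5689 ≈ 3.6307e+8 + 3.1655e+6*I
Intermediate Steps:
y = 2*I*√5689 (y = √(-22913 + 157) = √(-22756) = 2*I*√5689 ≈ 150.85*I)
(y + 17302)*((14178 + 16179) - 9373) = (2*I*√5689 + 17302)*((14178 + 16179) - 9373) = (17302 + 2*I*√5689)*(30357 - 9373) = (17302 + 2*I*√5689)*20984 = 363065168 + 41968*I*√5689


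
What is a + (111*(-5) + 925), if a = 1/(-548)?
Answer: 202759/548 ≈ 370.00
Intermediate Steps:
a = -1/548 ≈ -0.0018248
a + (111*(-5) + 925) = -1/548 + (111*(-5) + 925) = -1/548 + (-555 + 925) = -1/548 + 370 = 202759/548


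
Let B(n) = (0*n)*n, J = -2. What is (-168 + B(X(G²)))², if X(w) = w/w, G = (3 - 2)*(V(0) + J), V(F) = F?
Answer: 28224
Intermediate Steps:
G = -2 (G = (3 - 2)*(0 - 2) = 1*(-2) = -2)
X(w) = 1
B(n) = 0 (B(n) = 0*n = 0)
(-168 + B(X(G²)))² = (-168 + 0)² = (-168)² = 28224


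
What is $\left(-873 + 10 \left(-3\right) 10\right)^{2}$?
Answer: $1375929$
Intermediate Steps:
$\left(-873 + 10 \left(-3\right) 10\right)^{2} = \left(-873 - 300\right)^{2} = \left(-1173\right)^{2} = 1375929$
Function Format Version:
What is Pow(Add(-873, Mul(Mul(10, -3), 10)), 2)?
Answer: 1375929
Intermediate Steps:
Pow(Add(-873, Mul(Mul(10, -3), 10)), 2) = Pow(Add(-873, Mul(-30, 10)), 2) = Pow(Add(-873, -300), 2) = Pow(-1173, 2) = 1375929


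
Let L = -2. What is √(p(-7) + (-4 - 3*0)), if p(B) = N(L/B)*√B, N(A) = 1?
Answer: √(-4 + I*√7) ≈ 0.63081 + 2.0971*I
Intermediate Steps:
p(B) = √B (p(B) = 1*√B = √B)
√(p(-7) + (-4 - 3*0)) = √(√(-7) + (-4 - 3*0)) = √(I*√7 + (-4 + 0)) = √(I*√7 - 4) = √(-4 + I*√7)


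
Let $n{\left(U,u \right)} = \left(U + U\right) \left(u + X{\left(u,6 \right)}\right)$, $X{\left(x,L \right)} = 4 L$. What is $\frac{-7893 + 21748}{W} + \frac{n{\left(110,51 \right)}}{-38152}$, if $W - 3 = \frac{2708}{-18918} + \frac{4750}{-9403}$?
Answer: $\frac{11752861764189855}{1995035027222} \approx 5891.1$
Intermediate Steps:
$W = \frac{209167019}{88942977}$ ($W = 3 + \left(\frac{2708}{-18918} + \frac{4750}{-9403}\right) = 3 + \left(2708 \left(- \frac{1}{18918}\right) + 4750 \left(- \frac{1}{9403}\right)\right) = 3 - \frac{57661912}{88942977} = \frac{209167019}{88942977} \approx 2.3517$)
$n{\left(U,u \right)} = 2 U \left(24 + u\right)$ ($n{\left(U,u \right)} = \left(U + U\right) \left(u + 4 \cdot 6\right) = 2 U \left(u + 24\right) = 2 U \left(24 + u\right)$)
$\frac{-7893 + 21748}{W} + \frac{n{\left(110,51 \right)}}{-38152} = \frac{-7893 + 21748}{\frac{209167019}{88942977}} + \frac{2 \cdot 110 \left(24 + 51\right)}{-38152} = 13855 \cdot \frac{88942977}{209167019} + 2 \cdot 110 \cdot 75 \left(- \frac{1}{38152}\right) = \frac{1232304946335}{209167019} + 16500 \left(- \frac{1}{38152}\right) = \frac{1232304946335}{209167019} - \frac{4125}{9538} = \frac{11752861764189855}{1995035027222}$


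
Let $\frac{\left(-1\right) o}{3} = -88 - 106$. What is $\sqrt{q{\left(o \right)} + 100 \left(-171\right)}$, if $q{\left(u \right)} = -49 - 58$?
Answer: $i \sqrt{17207} \approx 131.18 i$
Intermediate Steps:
$o = 582$ ($o = - 3 \left(-88 - 106\right) = \left(-3\right) \left(-194\right) = 582$)
$q{\left(u \right)} = -107$
$\sqrt{q{\left(o \right)} + 100 \left(-171\right)} = \sqrt{-107 + 100 \left(-171\right)} = \sqrt{-107 - 17100} = \sqrt{-17207} = i \sqrt{17207}$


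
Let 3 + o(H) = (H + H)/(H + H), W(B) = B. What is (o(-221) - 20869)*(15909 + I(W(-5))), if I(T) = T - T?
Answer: -332036739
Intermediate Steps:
I(T) = 0
o(H) = -2 (o(H) = -3 + (H + H)/(H + H) = -3 + (2*H)/((2*H)) = -3 + (2*H)*(1/(2*H)) = -3 + 1 = -2)
(o(-221) - 20869)*(15909 + I(W(-5))) = (-2 - 20869)*(15909 + 0) = -20871*15909 = -332036739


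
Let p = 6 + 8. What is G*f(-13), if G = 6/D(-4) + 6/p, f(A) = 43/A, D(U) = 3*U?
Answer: 43/182 ≈ 0.23626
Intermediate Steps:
p = 14
G = -1/14 (G = 6/((3*(-4))) + 6/14 = 6/(-12) + 6*(1/14) = 6*(-1/12) + 3/7 = -1/2 + 3/7 = -1/14 ≈ -0.071429)
G*f(-13) = -43/(14*(-13)) = -43*(-1)/(14*13) = -1/14*(-43/13) = 43/182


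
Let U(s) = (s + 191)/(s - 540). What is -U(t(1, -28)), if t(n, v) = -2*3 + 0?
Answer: 185/546 ≈ 0.33883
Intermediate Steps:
t(n, v) = -6 (t(n, v) = -6 + 0 = -6)
U(s) = (191 + s)/(-540 + s)
-U(t(1, -28)) = -(191 - 6)/(-540 - 6) = -185/(-546) = -(-1)*185/546 = -1*(-185/546) = 185/546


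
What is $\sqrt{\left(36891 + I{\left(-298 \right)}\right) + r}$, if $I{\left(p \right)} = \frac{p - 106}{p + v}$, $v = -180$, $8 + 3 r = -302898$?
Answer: $\frac{i \sqrt{32941189077}}{717} \approx 253.13 i$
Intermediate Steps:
$r = - \frac{302906}{3}$ ($r = - \frac{8}{3} + \frac{1}{3} \left(-302898\right) = - \frac{8}{3} - 100966 = - \frac{302906}{3} \approx -1.0097 \cdot 10^{5}$)
$I{\left(p \right)} = \frac{-106 + p}{-180 + p}$ ($I{\left(p \right)} = \frac{p - 106}{p - 180} = \frac{-106 + p}{-180 + p}$)
$\sqrt{\left(36891 + I{\left(-298 \right)}\right) + r} = \sqrt{\left(36891 + \frac{-106 - 298}{-180 - 298}\right) - \frac{302906}{3}} = \sqrt{\left(36891 + \frac{1}{-478} \left(-404\right)\right) - \frac{302906}{3}} = \sqrt{\left(36891 - - \frac{202}{239}\right) - \frac{302906}{3}} = \sqrt{\left(36891 + \frac{202}{239}\right) - \frac{302906}{3}} = \sqrt{\frac{8817151}{239} - \frac{302906}{3}} = \sqrt{- \frac{45943081}{717}} = \frac{i \sqrt{32941189077}}{717}$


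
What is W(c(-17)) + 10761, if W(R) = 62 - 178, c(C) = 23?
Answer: 10645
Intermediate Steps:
W(R) = -116
W(c(-17)) + 10761 = -116 + 10761 = 10645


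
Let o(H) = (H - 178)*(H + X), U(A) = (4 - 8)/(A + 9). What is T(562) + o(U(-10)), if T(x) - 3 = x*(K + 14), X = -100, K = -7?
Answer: 20641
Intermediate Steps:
T(x) = 3 + 7*x (T(x) = 3 + x*(-7 + 14) = 3 + x*7 = 3 + 7*x)
U(A) = -4/(9 + A)
o(H) = (-178 + H)*(-100 + H) (o(H) = (H - 178)*(H - 100) = (-178 + H)*(-100 + H))
T(562) + o(U(-10)) = (3 + 7*562) + (17800 + (-4/(9 - 10))² - (-1112)/(9 - 10)) = (3 + 3934) + (17800 + (-4/(-1))² - (-1112)/(-1)) = 3937 + (17800 + (-4*(-1))² - (-1112)*(-1)) = 3937 + (17800 + 4² - 278*4) = 3937 + (17800 + 16 - 1112) = 3937 + 16704 = 20641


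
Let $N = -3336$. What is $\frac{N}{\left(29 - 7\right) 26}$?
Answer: $- \frac{834}{143} \approx -5.8322$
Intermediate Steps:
$\frac{N}{\left(29 - 7\right) 26} = - \frac{3336}{\left(29 - 7\right) 26} = - \frac{3336}{22 \cdot 26} = - \frac{3336}{572} = \left(-3336\right) \frac{1}{572} = - \frac{834}{143}$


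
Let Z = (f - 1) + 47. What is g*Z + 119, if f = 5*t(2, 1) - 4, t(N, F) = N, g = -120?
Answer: -6121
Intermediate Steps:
f = 6 (f = 5*2 - 4 = 10 - 4 = 6)
Z = 52 (Z = (6 - 1) + 47 = 5 + 47 = 52)
g*Z + 119 = -120*52 + 119 = -6240 + 119 = -6121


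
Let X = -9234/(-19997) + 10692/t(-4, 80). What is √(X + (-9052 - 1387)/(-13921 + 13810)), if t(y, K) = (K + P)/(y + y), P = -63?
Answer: I*√7029729413500154277/37734339 ≈ 70.264*I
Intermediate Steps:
t(y, K) = (-63 + K)/(2*y) (t(y, K) = (K - 63)/(y + y) = (-63 + K)/((2*y)) = (-63 + K)*(1/(2*y)) = (-63 + K)/(2*y))
X = -1710306414/339949 (X = -9234/(-19997) + 10692/(((½)*(-63 + 80)/(-4))) = -9234*(-1/19997) + 10692/(((½)*(-¼)*17)) = 9234/19997 + 10692/(-17/8) = 9234/19997 + 10692*(-8/17) = 9234/19997 - 85536/17 = -1710306414/339949 ≈ -5031.1)
√(X + (-9052 - 1387)/(-13921 + 13810)) = √(-1710306414/339949 + (-9052 - 1387)/(-13921 + 13810)) = √(-1710306414/339949 - 10439/(-111)) = √(-1710306414/339949 - 10439*(-1/111)) = √(-1710306414/339949 + 10439/111) = √(-186295284343/37734339) = I*√7029729413500154277/37734339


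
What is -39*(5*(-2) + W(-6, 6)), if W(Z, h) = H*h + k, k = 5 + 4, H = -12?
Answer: 2847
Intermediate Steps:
k = 9
W(Z, h) = 9 - 12*h (W(Z, h) = -12*h + 9 = 9 - 12*h)
-39*(5*(-2) + W(-6, 6)) = -39*(5*(-2) + (9 - 12*6)) = -39*(-10 + (9 - 72)) = -39*(-10 - 63) = -39*(-73) = 2847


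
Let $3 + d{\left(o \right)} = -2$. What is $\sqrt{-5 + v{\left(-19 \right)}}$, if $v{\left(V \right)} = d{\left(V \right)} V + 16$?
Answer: $\sqrt{106} \approx 10.296$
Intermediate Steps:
$d{\left(o \right)} = -5$ ($d{\left(o \right)} = -3 - 2 = -5$)
$v{\left(V \right)} = 16 - 5 V$ ($v{\left(V \right)} = - 5 V + 16 = 16 - 5 V$)
$\sqrt{-5 + v{\left(-19 \right)}} = \sqrt{-5 + \left(16 - -95\right)} = \sqrt{-5 + \left(16 + 95\right)} = \sqrt{-5 + 111} = \sqrt{106}$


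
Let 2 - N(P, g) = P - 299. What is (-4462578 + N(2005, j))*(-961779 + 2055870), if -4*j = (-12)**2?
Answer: -4884330757662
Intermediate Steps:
j = -36 (j = -1/4*(-12)**2 = -1/4*144 = -36)
N(P, g) = 301 - P (N(P, g) = 2 - (P - 299) = 2 - (-299 + P) = 2 + (299 - P) = 301 - P)
(-4462578 + N(2005, j))*(-961779 + 2055870) = (-4462578 + (301 - 1*2005))*(-961779 + 2055870) = (-4462578 + (301 - 2005))*1094091 = (-4462578 - 1704)*1094091 = -4464282*1094091 = -4884330757662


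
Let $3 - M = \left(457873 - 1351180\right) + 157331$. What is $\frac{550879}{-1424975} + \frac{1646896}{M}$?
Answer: $\frac{1941350252059}{1048751675525} \approx 1.8511$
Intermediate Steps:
$M = 735979$ ($M = 3 - \left(\left(457873 - 1351180\right) + 157331\right) = 3 - \left(-893307 + 157331\right) = 3 - -735976 = 3 + 735976 = 735979$)
$\frac{550879}{-1424975} + \frac{1646896}{M} = \frac{550879}{-1424975} + \frac{1646896}{735979} = 550879 \left(- \frac{1}{1424975}\right) + 1646896 \cdot \frac{1}{735979} = - \frac{550879}{1424975} + \frac{1646896}{735979} = \frac{1941350252059}{1048751675525}$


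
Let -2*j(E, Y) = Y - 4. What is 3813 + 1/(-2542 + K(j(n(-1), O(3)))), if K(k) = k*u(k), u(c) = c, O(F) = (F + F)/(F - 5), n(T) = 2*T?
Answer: 38583743/10119 ≈ 3813.0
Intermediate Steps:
O(F) = 2*F/(-5 + F) (O(F) = (2*F)/(-5 + F) = 2*F/(-5 + F))
j(E, Y) = 2 - Y/2 (j(E, Y) = -(Y - 4)/2 = -(-4 + Y)/2 = 2 - Y/2)
K(k) = k² (K(k) = k*k = k²)
3813 + 1/(-2542 + K(j(n(-1), O(3)))) = 3813 + 1/(-2542 + (2 - 3/(-5 + 3))²) = 3813 + 1/(-2542 + (2 - 3/(-2))²) = 3813 + 1/(-2542 + (2 - 3*(-1)/2)²) = 3813 + 1/(-2542 + (2 - ½*(-3))²) = 3813 + 1/(-2542 + (2 + 3/2)²) = 3813 + 1/(-2542 + (7/2)²) = 3813 + 1/(-2542 + 49/4) = 3813 + 1/(-10119/4) = 3813 - 4/10119 = 38583743/10119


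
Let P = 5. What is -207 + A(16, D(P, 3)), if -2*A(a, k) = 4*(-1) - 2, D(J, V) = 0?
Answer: -204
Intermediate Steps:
A(a, k) = 3 (A(a, k) = -(4*(-1) - 2)/2 = -(-4 - 2)/2 = -½*(-6) = 3)
-207 + A(16, D(P, 3)) = -207 + 3 = -204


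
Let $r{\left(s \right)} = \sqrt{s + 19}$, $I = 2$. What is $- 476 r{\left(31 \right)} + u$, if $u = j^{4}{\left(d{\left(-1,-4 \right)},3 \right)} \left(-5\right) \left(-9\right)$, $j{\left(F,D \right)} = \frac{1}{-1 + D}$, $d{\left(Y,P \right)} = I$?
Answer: $\frac{45}{16} - 2380 \sqrt{2} \approx -3363.0$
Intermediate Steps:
$r{\left(s \right)} = \sqrt{19 + s}$
$d{\left(Y,P \right)} = 2$
$u = \frac{45}{16}$ ($u = \left(\frac{1}{-1 + 3}\right)^{4} \left(-5\right) \left(-9\right) = \left(\frac{1}{2}\right)^{4} \left(-5\right) \left(-9\right) = \frac{1}{16} \left(-5\right) \left(-9\right) = \left(- \frac{5}{16}\right) \left(-9\right) = \frac{45}{16} \approx 2.8125$)
$- 476 r{\left(31 \right)} + u = - 476 \sqrt{19 + 31} + \frac{45}{16} = - 476 \sqrt{50} + \frac{45}{16} = - 476 \cdot 5 \sqrt{2} + \frac{45}{16} = - 2380 \sqrt{2} + \frac{45}{16} = \frac{45}{16} - 2380 \sqrt{2}$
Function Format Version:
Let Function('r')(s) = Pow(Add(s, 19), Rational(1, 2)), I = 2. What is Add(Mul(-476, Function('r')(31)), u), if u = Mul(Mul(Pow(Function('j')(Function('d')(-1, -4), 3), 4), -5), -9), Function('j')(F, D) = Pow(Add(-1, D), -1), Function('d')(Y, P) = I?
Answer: Add(Rational(45, 16), Mul(-2380, Pow(2, Rational(1, 2)))) ≈ -3363.0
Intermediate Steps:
Function('r')(s) = Pow(Add(19, s), Rational(1, 2))
Function('d')(Y, P) = 2
u = Rational(45, 16) (u = Mul(Mul(Pow(Pow(Add(-1, 3), -1), 4), -5), -9) = Mul(Mul(Pow(Pow(2, -1), 4), -5), -9) = Mul(Mul(Pow(Rational(1, 2), 4), -5), -9) = Mul(Mul(Rational(1, 16), -5), -9) = Mul(Rational(-5, 16), -9) = Rational(45, 16) ≈ 2.8125)
Add(Mul(-476, Function('r')(31)), u) = Add(Mul(-476, Pow(Add(19, 31), Rational(1, 2))), Rational(45, 16)) = Add(Mul(-476, Pow(50, Rational(1, 2))), Rational(45, 16)) = Add(Mul(-476, Mul(5, Pow(2, Rational(1, 2)))), Rational(45, 16)) = Add(Mul(-2380, Pow(2, Rational(1, 2))), Rational(45, 16)) = Add(Rational(45, 16), Mul(-2380, Pow(2, Rational(1, 2))))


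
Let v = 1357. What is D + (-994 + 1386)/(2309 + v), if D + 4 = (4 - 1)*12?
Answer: 58852/1833 ≈ 32.107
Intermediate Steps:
D = 32 (D = -4 + (4 - 1)*12 = -4 + 3*12 = -4 + 36 = 32)
D + (-994 + 1386)/(2309 + v) = 32 + (-994 + 1386)/(2309 + 1357) = 32 + 392/3666 = 32 + 392*(1/3666) = 32 + 196/1833 = 58852/1833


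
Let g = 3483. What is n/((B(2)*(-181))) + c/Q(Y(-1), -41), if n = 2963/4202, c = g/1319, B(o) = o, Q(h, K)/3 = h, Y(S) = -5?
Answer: -1785565949/10031812780 ≈ -0.17799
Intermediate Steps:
Q(h, K) = 3*h
c = 3483/1319 ≈ 2.6406
n = 2963/4202 (n = 2963*(1/4202) = 2963/4202 ≈ 0.70514)
n/((B(2)*(-181))) + c/Q(Y(-1), -41) = 2963/(4202*((2*(-181)))) + 3483/(1319*((3*(-5)))) = (2963/4202)/(-362) + (3483/1319)/(-15) = (2963/4202)*(-1/362) + (3483/1319)*(-1/15) = -2963/1521124 - 1161/6595 = -1785565949/10031812780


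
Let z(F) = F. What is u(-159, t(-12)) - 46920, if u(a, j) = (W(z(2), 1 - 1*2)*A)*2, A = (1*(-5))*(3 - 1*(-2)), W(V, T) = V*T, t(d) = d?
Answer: -46820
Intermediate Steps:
W(V, T) = T*V
A = -25 (A = -5*(3 + 2) = -5*5 = -25)
u(a, j) = 100 (u(a, j) = (((1 - 1*2)*2)*(-25))*2 = (((1 - 2)*2)*(-25))*2 = (-1*2*(-25))*2 = -2*(-25)*2 = 50*2 = 100)
u(-159, t(-12)) - 46920 = 100 - 46920 = -46820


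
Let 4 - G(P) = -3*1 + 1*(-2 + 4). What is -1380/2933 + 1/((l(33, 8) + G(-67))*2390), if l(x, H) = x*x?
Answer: -3608227867/7668797780 ≈ -0.47051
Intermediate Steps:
l(x, H) = x**2
G(P) = 5 (G(P) = 4 - (-3*1 + 1*(-2 + 4)) = 4 - (-3 + 1*2) = 4 - (-3 + 2) = 4 - 1*(-1) = 4 + 1 = 5)
-1380/2933 + 1/((l(33, 8) + G(-67))*2390) = -1380/2933 + 1/((33**2 + 5)*2390) = -1380*1/2933 + (1/2390)/(1089 + 5) = -1380/2933 + (1/2390)/1094 = -1380/2933 + (1/1094)*(1/2390) = -1380/2933 + 1/2614660 = -3608227867/7668797780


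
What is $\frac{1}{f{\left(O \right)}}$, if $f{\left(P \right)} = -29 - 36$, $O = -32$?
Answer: $- \frac{1}{65} \approx -0.015385$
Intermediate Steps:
$f{\left(P \right)} = -65$ ($f{\left(P \right)} = -29 - 36 = -65$)
$\frac{1}{f{\left(O \right)}} = \frac{1}{-65} = - \frac{1}{65}$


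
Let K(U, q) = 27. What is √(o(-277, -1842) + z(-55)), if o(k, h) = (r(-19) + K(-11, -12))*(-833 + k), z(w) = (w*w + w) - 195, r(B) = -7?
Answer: 5*I*√777 ≈ 139.37*I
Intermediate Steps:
z(w) = -195 + w + w² (z(w) = (w² + w) - 195 = (w + w²) - 195 = -195 + w + w²)
o(k, h) = -16660 + 20*k (o(k, h) = (-7 + 27)*(-833 + k) = 20*(-833 + k) = -16660 + 20*k)
√(o(-277, -1842) + z(-55)) = √((-16660 + 20*(-277)) + (-195 - 55 + (-55)²)) = √((-16660 - 5540) + (-195 - 55 + 3025)) = √(-22200 + 2775) = √(-19425) = 5*I*√777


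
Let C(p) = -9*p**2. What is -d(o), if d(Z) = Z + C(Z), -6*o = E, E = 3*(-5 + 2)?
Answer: 75/4 ≈ 18.750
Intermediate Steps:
E = -9 (E = 3*(-3) = -9)
o = 3/2 (o = -1/6*(-9) = 3/2 ≈ 1.5000)
d(Z) = Z - 9*Z**2
-d(o) = -3*(1 - 9*3/2)/2 = -3*(1 - 27/2)/2 = -3*(-25)/(2*2) = -1*(-75/4) = 75/4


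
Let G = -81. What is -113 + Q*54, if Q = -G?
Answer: 4261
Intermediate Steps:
Q = 81 (Q = -1*(-81) = 81)
-113 + Q*54 = -113 + 81*54 = -113 + 4374 = 4261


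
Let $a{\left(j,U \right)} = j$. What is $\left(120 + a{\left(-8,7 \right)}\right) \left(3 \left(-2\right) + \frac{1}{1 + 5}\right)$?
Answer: $- \frac{1960}{3} \approx -653.33$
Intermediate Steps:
$\left(120 + a{\left(-8,7 \right)}\right) \left(3 \left(-2\right) + \frac{1}{1 + 5}\right) = \left(120 - 8\right) \left(3 \left(-2\right) + \frac{1}{1 + 5}\right) = 112 \left(-6 + \frac{1}{6}\right) = 112 \left(- \frac{35}{6}\right) = - \frac{1960}{3}$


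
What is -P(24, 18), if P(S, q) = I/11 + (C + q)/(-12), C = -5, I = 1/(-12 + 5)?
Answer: 1013/924 ≈ 1.0963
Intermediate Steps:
I = -⅐ (I = 1/(-7) = -⅐ ≈ -0.14286)
P(S, q) = 373/924 - q/12 (P(S, q) = -⅐/11 + (-5 + q)/(-12) = -⅐*1/11 + (-5 + q)*(-1/12) = -1/77 + (5/12 - q/12) = 373/924 - q/12)
-P(24, 18) = -(373/924 - 1/12*18) = -(373/924 - 3/2) = -1*(-1013/924) = 1013/924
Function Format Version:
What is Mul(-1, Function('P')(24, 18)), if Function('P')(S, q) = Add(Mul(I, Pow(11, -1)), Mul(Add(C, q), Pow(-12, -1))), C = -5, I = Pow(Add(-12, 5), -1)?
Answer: Rational(1013, 924) ≈ 1.0963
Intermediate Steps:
I = Rational(-1, 7) (I = Pow(-7, -1) = Rational(-1, 7) ≈ -0.14286)
Function('P')(S, q) = Add(Rational(373, 924), Mul(Rational(-1, 12), q)) (Function('P')(S, q) = Add(Mul(Rational(-1, 7), Pow(11, -1)), Mul(Add(-5, q), Pow(-12, -1))) = Add(Mul(Rational(-1, 7), Rational(1, 11)), Mul(Add(-5, q), Rational(-1, 12))) = Add(Rational(-1, 77), Add(Rational(5, 12), Mul(Rational(-1, 12), q))) = Add(Rational(373, 924), Mul(Rational(-1, 12), q)))
Mul(-1, Function('P')(24, 18)) = Mul(-1, Add(Rational(373, 924), Mul(Rational(-1, 12), 18))) = Mul(-1, Add(Rational(373, 924), Rational(-3, 2))) = Mul(-1, Rational(-1013, 924)) = Rational(1013, 924)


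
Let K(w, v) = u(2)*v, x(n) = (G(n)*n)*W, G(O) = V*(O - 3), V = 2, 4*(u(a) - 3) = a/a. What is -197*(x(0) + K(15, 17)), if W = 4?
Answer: -43537/4 ≈ -10884.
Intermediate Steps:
u(a) = 13/4 (u(a) = 3 + (a/a)/4 = 3 + (¼)*1 = 3 + ¼ = 13/4)
G(O) = -6 + 2*O (G(O) = 2*(O - 3) = 2*(-3 + O) = -6 + 2*O)
x(n) = 4*n*(-6 + 2*n) (x(n) = ((-6 + 2*n)*n)*4 = (n*(-6 + 2*n))*4 = 4*n*(-6 + 2*n))
K(w, v) = 13*v/4
-197*(x(0) + K(15, 17)) = -197*(8*0*(-3 + 0) + (13/4)*17) = -197*(8*0*(-3) + 221/4) = -197*(0 + 221/4) = -197*221/4 = -43537/4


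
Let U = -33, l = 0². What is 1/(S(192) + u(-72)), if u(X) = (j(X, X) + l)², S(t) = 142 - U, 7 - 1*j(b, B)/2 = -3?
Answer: 1/575 ≈ 0.0017391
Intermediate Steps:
l = 0
j(b, B) = 20 (j(b, B) = 14 - 2*(-3) = 14 + 6 = 20)
S(t) = 175 (S(t) = 142 - 1*(-33) = 142 + 33 = 175)
u(X) = 400 (u(X) = (20 + 0)² = 20² = 400)
1/(S(192) + u(-72)) = 1/(175 + 400) = 1/575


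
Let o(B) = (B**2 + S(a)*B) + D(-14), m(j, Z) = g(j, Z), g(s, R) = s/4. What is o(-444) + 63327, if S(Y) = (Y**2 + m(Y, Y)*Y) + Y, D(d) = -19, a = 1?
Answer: 259445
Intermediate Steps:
g(s, R) = s/4 (g(s, R) = s*(1/4) = s/4)
m(j, Z) = j/4
S(Y) = Y + 5*Y**2/4 (S(Y) = (Y**2 + (Y/4)*Y) + Y = (Y**2 + Y**2/4) + Y = 5*Y**2/4 + Y = Y + 5*Y**2/4)
o(B) = -19 + B**2 + 9*B/4 (o(B) = (B**2 + ((1/4)*1*(4 + 5*1))*B) - 19 = (B**2 + ((1/4)*1*(4 + 5))*B) - 19 = (B**2 + ((1/4)*1*9)*B) - 19 = (B**2 + 9*B/4) - 19 = -19 + B**2 + 9*B/4)
o(-444) + 63327 = (-19 + (-444)**2 + (9/4)*(-444)) + 63327 = (-19 + 197136 - 999) + 63327 = 196118 + 63327 = 259445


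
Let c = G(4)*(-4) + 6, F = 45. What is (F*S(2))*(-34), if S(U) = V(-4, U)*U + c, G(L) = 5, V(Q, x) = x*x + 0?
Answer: 9180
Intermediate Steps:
V(Q, x) = x² (V(Q, x) = x² + 0 = x²)
c = -14 (c = 5*(-4) + 6 = -20 + 6 = -14)
S(U) = -14 + U³ (S(U) = U²*U - 14 = U³ - 14 = -14 + U³)
(F*S(2))*(-34) = (45*(-14 + 2³))*(-34) = (45*(-14 + 8))*(-34) = (45*(-6))*(-34) = -270*(-34) = 9180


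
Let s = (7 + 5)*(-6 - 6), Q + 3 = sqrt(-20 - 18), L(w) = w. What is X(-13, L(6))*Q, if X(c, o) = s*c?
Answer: -5616 + 1872*I*sqrt(38) ≈ -5616.0 + 11540.0*I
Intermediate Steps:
Q = -3 + I*sqrt(38) (Q = -3 + sqrt(-20 - 18) = -3 + sqrt(-38) = -3 + I*sqrt(38) ≈ -3.0 + 6.1644*I)
s = -144 (s = 12*(-12) = -144)
X(c, o) = -144*c
X(-13, L(6))*Q = (-144*(-13))*(-3 + I*sqrt(38)) = 1872*(-3 + I*sqrt(38)) = -5616 + 1872*I*sqrt(38)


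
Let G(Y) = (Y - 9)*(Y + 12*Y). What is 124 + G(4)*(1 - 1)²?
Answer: 124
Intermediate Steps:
G(Y) = 13*Y*(-9 + Y) (G(Y) = (-9 + Y)*(13*Y) = 13*Y*(-9 + Y))
124 + G(4)*(1 - 1)² = 124 + (13*4*(-9 + 4))*(1 - 1)² = 124 + (13*4*(-5))*0² = 124 - 260*0 = 124 + 0 = 124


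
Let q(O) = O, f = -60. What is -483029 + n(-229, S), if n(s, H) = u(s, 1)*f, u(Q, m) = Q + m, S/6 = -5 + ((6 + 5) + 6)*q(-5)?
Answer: -469349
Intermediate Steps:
S = -540 (S = 6*(-5 + ((6 + 5) + 6)*(-5)) = 6*(-5 + (11 + 6)*(-5)) = 6*(-5 + 17*(-5)) = 6*(-5 - 85) = 6*(-90) = -540)
n(s, H) = -60 - 60*s (n(s, H) = (s + 1)*(-60) = (1 + s)*(-60) = -60 - 60*s)
-483029 + n(-229, S) = -483029 + (-60 - 60*(-229)) = -483029 + (-60 + 13740) = -483029 + 13680 = -469349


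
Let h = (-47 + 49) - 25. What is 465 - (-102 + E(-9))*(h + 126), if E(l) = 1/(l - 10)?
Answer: 208552/19 ≈ 10976.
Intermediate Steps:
E(l) = 1/(-10 + l)
h = -23 (h = 2 - 25 = -23)
465 - (-102 + E(-9))*(h + 126) = 465 - (-102 + 1/(-10 - 9))*(-23 + 126) = 465 - (-102 + 1/(-19))*103 = 465 - (-102 - 1/19)*103 = 465 - (-1939)*103/19 = 465 - 1*(-199717/19) = 465 + 199717/19 = 208552/19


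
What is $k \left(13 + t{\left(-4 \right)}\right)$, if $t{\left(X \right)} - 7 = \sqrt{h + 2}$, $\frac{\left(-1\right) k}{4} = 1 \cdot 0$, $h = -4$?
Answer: $0$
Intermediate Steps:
$k = 0$ ($k = - 4 \cdot 1 \cdot 0 = \left(-4\right) 0 = 0$)
$t{\left(X \right)} = 7 + i \sqrt{2}$ ($t{\left(X \right)} = 7 + \sqrt{-4 + 2} = 7 + \sqrt{-2} = 7 + i \sqrt{2}$)
$k \left(13 + t{\left(-4 \right)}\right) = 0 \left(13 + \left(7 + i \sqrt{2}\right)\right) = 0 \left(20 + i \sqrt{2}\right) = 0$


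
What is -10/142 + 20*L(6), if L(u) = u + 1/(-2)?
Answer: 7805/71 ≈ 109.93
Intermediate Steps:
L(u) = -½ + u (L(u) = u - ½ = -½ + u)
-10/142 + 20*L(6) = -10/142 + 20*(-½ + 6) = -10*1/142 + 20*(11/2) = -5/71 + 110 = 7805/71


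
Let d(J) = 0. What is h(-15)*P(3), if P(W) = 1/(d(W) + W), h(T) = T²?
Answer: 75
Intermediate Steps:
P(W) = 1/W (P(W) = 1/(0 + W) = 1/W)
h(-15)*P(3) = (-15)²/3 = 225*(⅓) = 75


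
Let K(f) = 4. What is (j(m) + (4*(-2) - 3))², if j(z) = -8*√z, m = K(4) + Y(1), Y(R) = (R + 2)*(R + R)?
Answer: 761 + 176*√10 ≈ 1317.6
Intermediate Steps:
Y(R) = 2*R*(2 + R) (Y(R) = (2 + R)*(2*R) = 2*R*(2 + R))
m = 10 (m = 4 + 2*1*(2 + 1) = 4 + 2*1*3 = 4 + 6 = 10)
(j(m) + (4*(-2) - 3))² = (-8*√10 + (4*(-2) - 3))² = (-8*√10 + (-8 - 3))² = (-8*√10 - 11)² = (-11 - 8*√10)²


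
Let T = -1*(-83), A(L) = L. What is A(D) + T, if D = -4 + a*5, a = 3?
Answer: 94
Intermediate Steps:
D = 11 (D = -4 + 3*5 = -4 + 15 = 11)
T = 83
A(D) + T = 11 + 83 = 94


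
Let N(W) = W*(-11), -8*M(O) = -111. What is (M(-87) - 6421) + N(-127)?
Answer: -40081/8 ≈ -5010.1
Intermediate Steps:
M(O) = 111/8 (M(O) = -⅛*(-111) = 111/8)
N(W) = -11*W
(M(-87) - 6421) + N(-127) = (111/8 - 6421) - 11*(-127) = -51257/8 + 1397 = -40081/8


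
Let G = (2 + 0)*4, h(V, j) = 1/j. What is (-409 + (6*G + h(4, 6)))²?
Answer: 4687225/36 ≈ 1.3020e+5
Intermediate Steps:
h(V, j) = 1/j
G = 8 (G = 2*4 = 8)
(-409 + (6*G + h(4, 6)))² = (-409 + (6*8 + 1/6))² = (-409 + (48 + ⅙))² = (-409 + 289/6)² = (-2165/6)² = 4687225/36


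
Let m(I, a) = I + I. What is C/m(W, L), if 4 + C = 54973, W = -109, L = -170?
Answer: -54969/218 ≈ -252.15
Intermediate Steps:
m(I, a) = 2*I
C = 54969 (C = -4 + 54973 = 54969)
C/m(W, L) = 54969/((2*(-109))) = 54969/(-218) = 54969*(-1/218) = -54969/218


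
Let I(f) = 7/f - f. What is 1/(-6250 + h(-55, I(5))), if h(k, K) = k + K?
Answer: -5/31543 ≈ -0.00015851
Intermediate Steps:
I(f) = -f + 7/f
h(k, K) = K + k
1/(-6250 + h(-55, I(5))) = 1/(-6250 + ((-1*5 + 7/5) - 55)) = 1/(-6250 + ((-5 + 7*(⅕)) - 55)) = 1/(-6250 + ((-5 + 7/5) - 55)) = 1/(-6250 + (-18/5 - 55)) = 1/(-6250 - 293/5) = 1/(-31543/5) = -5/31543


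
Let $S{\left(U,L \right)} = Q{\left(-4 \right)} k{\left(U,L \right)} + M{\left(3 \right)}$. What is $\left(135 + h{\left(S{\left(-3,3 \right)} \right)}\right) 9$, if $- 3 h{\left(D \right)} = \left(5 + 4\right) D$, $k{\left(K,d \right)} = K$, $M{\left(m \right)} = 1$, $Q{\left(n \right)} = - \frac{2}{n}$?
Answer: $\frac{2457}{2} \approx 1228.5$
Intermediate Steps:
$S{\left(U,L \right)} = 1 + \frac{U}{2}$ ($S{\left(U,L \right)} = - \frac{2}{-4} U + 1 = \left(-2\right) \left(- \frac{1}{4}\right) U + 1 = \frac{U}{2} + 1 = 1 + \frac{U}{2}$)
$h{\left(D \right)} = - 3 D$ ($h{\left(D \right)} = - \frac{\left(5 + 4\right) D}{3} = - \frac{9 D}{3} = - 3 D$)
$\left(135 + h{\left(S{\left(-3,3 \right)} \right)}\right) 9 = \left(135 - 3 \left(1 + \frac{1}{2} \left(-3\right)\right)\right) 9 = \left(135 - 3 \left(1 - \frac{3}{2}\right)\right) 9 = \left(135 - - \frac{3}{2}\right) 9 = \left(135 + \frac{3}{2}\right) 9 = \frac{273}{2} \cdot 9 = \frac{2457}{2}$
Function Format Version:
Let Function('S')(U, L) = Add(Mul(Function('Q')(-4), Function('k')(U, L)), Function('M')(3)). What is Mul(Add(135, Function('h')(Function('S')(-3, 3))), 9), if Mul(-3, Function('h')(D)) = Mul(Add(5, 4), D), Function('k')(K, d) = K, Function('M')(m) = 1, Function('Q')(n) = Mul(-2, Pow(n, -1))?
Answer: Rational(2457, 2) ≈ 1228.5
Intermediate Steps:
Function('S')(U, L) = Add(1, Mul(Rational(1, 2), U)) (Function('S')(U, L) = Add(Mul(Mul(-2, Pow(-4, -1)), U), 1) = Add(Mul(Mul(-2, Rational(-1, 4)), U), 1) = Add(Mul(Rational(1, 2), U), 1) = Add(1, Mul(Rational(1, 2), U)))
Function('h')(D) = Mul(-3, D) (Function('h')(D) = Mul(Rational(-1, 3), Mul(Add(5, 4), D)) = Mul(Rational(-1, 3), Mul(9, D)) = Mul(-3, D))
Mul(Add(135, Function('h')(Function('S')(-3, 3))), 9) = Mul(Add(135, Mul(-3, Add(1, Mul(Rational(1, 2), -3)))), 9) = Mul(Add(135, Mul(-3, Add(1, Rational(-3, 2)))), 9) = Mul(Add(135, Mul(-3, Rational(-1, 2))), 9) = Mul(Add(135, Rational(3, 2)), 9) = Mul(Rational(273, 2), 9) = Rational(2457, 2)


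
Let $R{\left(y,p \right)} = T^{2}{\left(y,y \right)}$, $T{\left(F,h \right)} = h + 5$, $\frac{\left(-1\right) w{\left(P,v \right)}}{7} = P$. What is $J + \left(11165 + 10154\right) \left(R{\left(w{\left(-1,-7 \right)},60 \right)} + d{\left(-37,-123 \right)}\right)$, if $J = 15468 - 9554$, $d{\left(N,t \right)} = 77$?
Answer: $4717413$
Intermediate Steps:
$w{\left(P,v \right)} = - 7 P$
$T{\left(F,h \right)} = 5 + h$
$R{\left(y,p \right)} = \left(5 + y\right)^{2}$
$J = 5914$
$J + \left(11165 + 10154\right) \left(R{\left(w{\left(-1,-7 \right)},60 \right)} + d{\left(-37,-123 \right)}\right) = 5914 + \left(11165 + 10154\right) \left(\left(5 - -7\right)^{2} + 77\right) = 5914 + 21319 \left(\left(5 + 7\right)^{2} + 77\right) = 5914 + 21319 \left(12^{2} + 77\right) = 5914 + 21319 \left(144 + 77\right) = 5914 + 21319 \cdot 221 = 5914 + 4711499 = 4717413$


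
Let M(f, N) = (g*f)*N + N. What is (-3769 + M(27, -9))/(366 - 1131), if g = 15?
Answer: 7423/765 ≈ 9.7033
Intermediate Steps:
M(f, N) = N + 15*N*f (M(f, N) = (15*f)*N + N = 15*N*f + N = N + 15*N*f)
(-3769 + M(27, -9))/(366 - 1131) = (-3769 - 9*(1 + 15*27))/(366 - 1131) = (-3769 - 9*(1 + 405))/(-765) = (-3769 - 9*406)*(-1/765) = (-3769 - 3654)*(-1/765) = -7423*(-1/765) = 7423/765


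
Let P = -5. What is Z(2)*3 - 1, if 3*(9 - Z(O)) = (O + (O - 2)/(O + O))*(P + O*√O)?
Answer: 36 - 4*√2 ≈ 30.343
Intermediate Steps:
Z(O) = 9 - (-5 + O^(3/2))*(O + (-2 + O)/(2*O))/3 (Z(O) = 9 - (O + (O - 2)/(O + O))*(-5 + O*√O)/3 = 9 - (O + (-2 + O)/((2*O)))*(-5 + O^(3/2))/3 = 9 - (O + (-2 + O)*(1/(2*O)))*(-5 + O^(3/2))/3 = 9 - (O + (-2 + O)/(2*O))*(-5 + O^(3/2))/3 = 9 - (-5 + O^(3/2))*(O + (-2 + O)/(2*O))/3)
Z(2)*3 - 1 = ((⅙)*(-10 - 1*2*(-59 + 2^(3/2) - 10*2 - 2*√2 + 2*2^(5/2)))/2)*3 - 1 = ((⅙)*(½)*(-10 - 1*2*(-59 + 2*√2 - 20 - 2*√2 + 2*(4*√2))))*3 - 1 = ((⅙)*(½)*(-10 - 1*2*(-59 + 2*√2 - 20 - 2*√2 + 8*√2)))*3 - 1 = ((⅙)*(½)*(-10 - 1*2*(-79 + 8*√2)))*3 - 1 = ((⅙)*(½)*(-10 + (158 - 16*√2)))*3 - 1 = ((⅙)*(½)*(148 - 16*√2))*3 - 1 = (37/3 - 4*√2/3)*3 - 1 = (37 - 4*√2) - 1 = 36 - 4*√2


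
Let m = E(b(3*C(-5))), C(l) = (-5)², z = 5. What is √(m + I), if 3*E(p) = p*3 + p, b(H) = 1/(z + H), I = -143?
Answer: I*√128685/30 ≈ 11.958*I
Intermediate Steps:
C(l) = 25
b(H) = 1/(5 + H)
E(p) = 4*p/3 (E(p) = (p*3 + p)/3 = (3*p + p)/3 = (4*p)/3 = 4*p/3)
m = 1/60 (m = 4/(3*(5 + 3*25)) = 4/(3*(5 + 75)) = (4/3)/80 = (4/3)*(1/80) = 1/60 ≈ 0.016667)
√(m + I) = √(1/60 - 143) = √(-8579/60) = I*√128685/30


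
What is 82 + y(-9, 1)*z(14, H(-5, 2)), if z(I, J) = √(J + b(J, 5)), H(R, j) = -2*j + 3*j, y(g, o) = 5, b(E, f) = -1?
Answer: 87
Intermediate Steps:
H(R, j) = j
z(I, J) = √(-1 + J) (z(I, J) = √(J - 1) = √(-1 + J))
82 + y(-9, 1)*z(14, H(-5, 2)) = 82 + 5*√(-1 + 2) = 82 + 5*√1 = 82 + 5*1 = 82 + 5 = 87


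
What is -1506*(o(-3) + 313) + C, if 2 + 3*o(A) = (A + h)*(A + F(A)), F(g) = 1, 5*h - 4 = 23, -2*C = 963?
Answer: -4684459/10 ≈ -4.6845e+5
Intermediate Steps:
C = -963/2 (C = -½*963 = -963/2 ≈ -481.50)
h = 27/5 (h = ⅘ + (⅕)*23 = ⅘ + 23/5 = 27/5 ≈ 5.4000)
o(A) = -⅔ + (1 + A)*(27/5 + A)/3 (o(A) = -⅔ + ((A + 27/5)*(A + 1))/3 = -⅔ + ((27/5 + A)*(1 + A))/3 = -⅔ + ((1 + A)*(27/5 + A))/3 = -⅔ + (1 + A)*(27/5 + A)/3)
-1506*(o(-3) + 313) + C = -1506*((17/15 + (⅓)*(-3)² + (32/15)*(-3)) + 313) - 963/2 = -1506*((17/15 + (⅓)*9 - 32/5) + 313) - 963/2 = -1506*((17/15 + 3 - 32/5) + 313) - 963/2 = -1506*(-34/15 + 313) - 963/2 = -1506*4661/15 - 963/2 = -2339822/5 - 963/2 = -4684459/10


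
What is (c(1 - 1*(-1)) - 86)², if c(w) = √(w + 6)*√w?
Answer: 6724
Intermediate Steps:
c(w) = √w*√(6 + w) (c(w) = √(6 + w)*√w = √w*√(6 + w))
(c(1 - 1*(-1)) - 86)² = (√(1 - 1*(-1))*√(6 + (1 - 1*(-1))) - 86)² = (√(1 + 1)*√(6 + (1 + 1)) - 86)² = (√2*√(6 + 2) - 86)² = (√2*√8 - 86)² = (√2*(2*√2) - 86)² = (4 - 86)² = (-82)² = 6724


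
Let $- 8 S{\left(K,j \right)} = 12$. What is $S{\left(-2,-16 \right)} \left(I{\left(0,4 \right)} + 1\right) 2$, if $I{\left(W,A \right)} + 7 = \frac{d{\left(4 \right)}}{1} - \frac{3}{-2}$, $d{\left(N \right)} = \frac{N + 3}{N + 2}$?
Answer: $10$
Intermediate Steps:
$d{\left(N \right)} = \frac{3 + N}{2 + N}$
$I{\left(W,A \right)} = - \frac{13}{3}$ ($I{\left(W,A \right)} = -7 + \left(\frac{\frac{1}{2 + 4} \left(3 + 4\right)}{1} - \frac{3}{-2}\right) = -7 + \left(\frac{1}{6} \cdot 7 \cdot 1 - - \frac{3}{2}\right) = -7 + \left(\frac{1}{6} \cdot 7 \cdot 1 + \frac{3}{2}\right) = -7 + \left(\frac{7}{6} \cdot 1 + \frac{3}{2}\right) = -7 + \left(\frac{7}{6} + \frac{3}{2}\right) = -7 + \frac{8}{3} = - \frac{13}{3}$)
$S{\left(K,j \right)} = - \frac{3}{2}$ ($S{\left(K,j \right)} = \left(- \frac{1}{8}\right) 12 = - \frac{3}{2}$)
$S{\left(-2,-16 \right)} \left(I{\left(0,4 \right)} + 1\right) 2 = - \frac{3 \left(- \frac{13}{3} + 1\right) 2}{2} = - \frac{3 \left(\left(- \frac{10}{3}\right) 2\right)}{2} = \left(- \frac{3}{2}\right) \left(- \frac{20}{3}\right) = 10$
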